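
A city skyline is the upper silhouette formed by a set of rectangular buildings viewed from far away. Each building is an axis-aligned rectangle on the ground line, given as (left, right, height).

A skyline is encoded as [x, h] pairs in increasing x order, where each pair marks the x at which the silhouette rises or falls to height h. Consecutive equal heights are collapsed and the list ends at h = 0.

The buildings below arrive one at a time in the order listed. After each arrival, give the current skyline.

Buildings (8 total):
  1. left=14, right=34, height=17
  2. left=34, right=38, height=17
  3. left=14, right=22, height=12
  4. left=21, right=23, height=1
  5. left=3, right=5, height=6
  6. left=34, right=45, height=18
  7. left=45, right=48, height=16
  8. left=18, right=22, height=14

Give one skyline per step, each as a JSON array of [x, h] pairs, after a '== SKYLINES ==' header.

== SKYLINES ==
[[14,17],[34,0]]
[[14,17],[38,0]]
[[14,17],[38,0]]
[[14,17],[38,0]]
[[3,6],[5,0],[14,17],[38,0]]
[[3,6],[5,0],[14,17],[34,18],[45,0]]
[[3,6],[5,0],[14,17],[34,18],[45,16],[48,0]]
[[3,6],[5,0],[14,17],[34,18],[45,16],[48,0]]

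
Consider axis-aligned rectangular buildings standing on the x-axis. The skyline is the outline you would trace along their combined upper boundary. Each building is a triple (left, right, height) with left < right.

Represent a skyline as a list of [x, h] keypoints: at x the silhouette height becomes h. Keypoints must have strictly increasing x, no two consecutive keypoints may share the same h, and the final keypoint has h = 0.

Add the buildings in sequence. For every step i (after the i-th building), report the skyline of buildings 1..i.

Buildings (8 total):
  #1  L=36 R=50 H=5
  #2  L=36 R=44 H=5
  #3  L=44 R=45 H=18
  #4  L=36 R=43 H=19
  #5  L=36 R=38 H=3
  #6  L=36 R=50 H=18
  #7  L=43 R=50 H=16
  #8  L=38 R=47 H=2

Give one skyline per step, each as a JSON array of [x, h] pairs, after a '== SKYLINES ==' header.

== SKYLINES ==
[[36,5],[50,0]]
[[36,5],[50,0]]
[[36,5],[44,18],[45,5],[50,0]]
[[36,19],[43,5],[44,18],[45,5],[50,0]]
[[36,19],[43,5],[44,18],[45,5],[50,0]]
[[36,19],[43,18],[50,0]]
[[36,19],[43,18],[50,0]]
[[36,19],[43,18],[50,0]]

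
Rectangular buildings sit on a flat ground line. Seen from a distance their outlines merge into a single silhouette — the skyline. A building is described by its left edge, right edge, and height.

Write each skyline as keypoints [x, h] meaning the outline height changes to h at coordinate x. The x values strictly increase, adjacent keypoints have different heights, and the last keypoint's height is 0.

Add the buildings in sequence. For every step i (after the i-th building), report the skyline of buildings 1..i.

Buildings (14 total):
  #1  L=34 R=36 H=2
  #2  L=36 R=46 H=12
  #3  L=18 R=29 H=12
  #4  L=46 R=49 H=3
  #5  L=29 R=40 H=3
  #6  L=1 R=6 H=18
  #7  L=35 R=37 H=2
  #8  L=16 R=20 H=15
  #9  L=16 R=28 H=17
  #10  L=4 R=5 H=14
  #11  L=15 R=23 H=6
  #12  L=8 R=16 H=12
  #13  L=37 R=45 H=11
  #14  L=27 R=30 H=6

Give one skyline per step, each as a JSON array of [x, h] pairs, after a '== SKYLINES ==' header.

== SKYLINES ==
[[34,2],[36,0]]
[[34,2],[36,12],[46,0]]
[[18,12],[29,0],[34,2],[36,12],[46,0]]
[[18,12],[29,0],[34,2],[36,12],[46,3],[49,0]]
[[18,12],[29,3],[36,12],[46,3],[49,0]]
[[1,18],[6,0],[18,12],[29,3],[36,12],[46,3],[49,0]]
[[1,18],[6,0],[18,12],[29,3],[36,12],[46,3],[49,0]]
[[1,18],[6,0],[16,15],[20,12],[29,3],[36,12],[46,3],[49,0]]
[[1,18],[6,0],[16,17],[28,12],[29,3],[36,12],[46,3],[49,0]]
[[1,18],[6,0],[16,17],[28,12],[29,3],[36,12],[46,3],[49,0]]
[[1,18],[6,0],[15,6],[16,17],[28,12],[29,3],[36,12],[46,3],[49,0]]
[[1,18],[6,0],[8,12],[16,17],[28,12],[29,3],[36,12],[46,3],[49,0]]
[[1,18],[6,0],[8,12],[16,17],[28,12],[29,3],[36,12],[46,3],[49,0]]
[[1,18],[6,0],[8,12],[16,17],[28,12],[29,6],[30,3],[36,12],[46,3],[49,0]]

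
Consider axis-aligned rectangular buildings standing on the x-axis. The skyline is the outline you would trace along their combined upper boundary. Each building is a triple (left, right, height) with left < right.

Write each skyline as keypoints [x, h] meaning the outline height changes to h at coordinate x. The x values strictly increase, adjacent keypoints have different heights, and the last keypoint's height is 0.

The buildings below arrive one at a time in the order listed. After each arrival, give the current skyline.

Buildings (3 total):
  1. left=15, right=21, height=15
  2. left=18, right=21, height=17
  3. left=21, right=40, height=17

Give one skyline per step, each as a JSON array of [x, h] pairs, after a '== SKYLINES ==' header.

== SKYLINES ==
[[15,15],[21,0]]
[[15,15],[18,17],[21,0]]
[[15,15],[18,17],[40,0]]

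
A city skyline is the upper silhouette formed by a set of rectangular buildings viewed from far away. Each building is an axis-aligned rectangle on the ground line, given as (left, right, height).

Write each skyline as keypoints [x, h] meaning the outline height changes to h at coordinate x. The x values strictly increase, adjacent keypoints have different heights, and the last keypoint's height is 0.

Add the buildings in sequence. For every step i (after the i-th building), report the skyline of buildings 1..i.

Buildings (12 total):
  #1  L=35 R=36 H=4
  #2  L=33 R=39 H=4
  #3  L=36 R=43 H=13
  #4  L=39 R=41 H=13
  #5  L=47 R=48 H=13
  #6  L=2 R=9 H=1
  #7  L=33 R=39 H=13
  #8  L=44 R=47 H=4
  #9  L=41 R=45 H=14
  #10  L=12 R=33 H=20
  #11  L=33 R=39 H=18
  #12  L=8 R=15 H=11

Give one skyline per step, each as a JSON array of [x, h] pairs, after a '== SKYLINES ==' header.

== SKYLINES ==
[[35,4],[36,0]]
[[33,4],[39,0]]
[[33,4],[36,13],[43,0]]
[[33,4],[36,13],[43,0]]
[[33,4],[36,13],[43,0],[47,13],[48,0]]
[[2,1],[9,0],[33,4],[36,13],[43,0],[47,13],[48,0]]
[[2,1],[9,0],[33,13],[43,0],[47,13],[48,0]]
[[2,1],[9,0],[33,13],[43,0],[44,4],[47,13],[48,0]]
[[2,1],[9,0],[33,13],[41,14],[45,4],[47,13],[48,0]]
[[2,1],[9,0],[12,20],[33,13],[41,14],[45,4],[47,13],[48,0]]
[[2,1],[9,0],[12,20],[33,18],[39,13],[41,14],[45,4],[47,13],[48,0]]
[[2,1],[8,11],[12,20],[33,18],[39,13],[41,14],[45,4],[47,13],[48,0]]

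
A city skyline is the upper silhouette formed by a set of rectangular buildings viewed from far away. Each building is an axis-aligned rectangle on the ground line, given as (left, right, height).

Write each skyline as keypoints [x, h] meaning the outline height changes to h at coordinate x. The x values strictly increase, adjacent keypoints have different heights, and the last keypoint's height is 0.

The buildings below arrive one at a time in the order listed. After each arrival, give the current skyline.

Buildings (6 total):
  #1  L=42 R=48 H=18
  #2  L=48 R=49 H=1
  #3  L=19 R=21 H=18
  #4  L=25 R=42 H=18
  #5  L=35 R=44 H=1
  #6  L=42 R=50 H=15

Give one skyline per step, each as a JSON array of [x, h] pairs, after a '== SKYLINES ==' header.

== SKYLINES ==
[[42,18],[48,0]]
[[42,18],[48,1],[49,0]]
[[19,18],[21,0],[42,18],[48,1],[49,0]]
[[19,18],[21,0],[25,18],[48,1],[49,0]]
[[19,18],[21,0],[25,18],[48,1],[49,0]]
[[19,18],[21,0],[25,18],[48,15],[50,0]]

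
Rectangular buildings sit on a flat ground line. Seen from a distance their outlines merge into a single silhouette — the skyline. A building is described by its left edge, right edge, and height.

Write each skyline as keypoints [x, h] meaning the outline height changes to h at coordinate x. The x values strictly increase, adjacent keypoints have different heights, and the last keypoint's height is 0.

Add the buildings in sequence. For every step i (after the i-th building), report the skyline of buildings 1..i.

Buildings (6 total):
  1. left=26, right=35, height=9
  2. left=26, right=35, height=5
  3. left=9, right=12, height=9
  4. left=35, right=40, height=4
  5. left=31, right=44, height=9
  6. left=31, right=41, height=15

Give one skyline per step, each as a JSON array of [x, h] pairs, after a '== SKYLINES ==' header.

== SKYLINES ==
[[26,9],[35,0]]
[[26,9],[35,0]]
[[9,9],[12,0],[26,9],[35,0]]
[[9,9],[12,0],[26,9],[35,4],[40,0]]
[[9,9],[12,0],[26,9],[44,0]]
[[9,9],[12,0],[26,9],[31,15],[41,9],[44,0]]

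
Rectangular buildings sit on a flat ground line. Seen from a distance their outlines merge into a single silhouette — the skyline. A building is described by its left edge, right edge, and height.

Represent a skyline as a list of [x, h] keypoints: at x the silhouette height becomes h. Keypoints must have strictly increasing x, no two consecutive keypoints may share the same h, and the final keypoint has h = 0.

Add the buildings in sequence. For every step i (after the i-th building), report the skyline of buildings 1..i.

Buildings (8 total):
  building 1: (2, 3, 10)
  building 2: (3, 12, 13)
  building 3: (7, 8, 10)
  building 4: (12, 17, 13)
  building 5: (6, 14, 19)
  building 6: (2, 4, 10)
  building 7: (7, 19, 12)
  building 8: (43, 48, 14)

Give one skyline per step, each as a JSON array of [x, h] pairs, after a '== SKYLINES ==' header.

== SKYLINES ==
[[2,10],[3,0]]
[[2,10],[3,13],[12,0]]
[[2,10],[3,13],[12,0]]
[[2,10],[3,13],[17,0]]
[[2,10],[3,13],[6,19],[14,13],[17,0]]
[[2,10],[3,13],[6,19],[14,13],[17,0]]
[[2,10],[3,13],[6,19],[14,13],[17,12],[19,0]]
[[2,10],[3,13],[6,19],[14,13],[17,12],[19,0],[43,14],[48,0]]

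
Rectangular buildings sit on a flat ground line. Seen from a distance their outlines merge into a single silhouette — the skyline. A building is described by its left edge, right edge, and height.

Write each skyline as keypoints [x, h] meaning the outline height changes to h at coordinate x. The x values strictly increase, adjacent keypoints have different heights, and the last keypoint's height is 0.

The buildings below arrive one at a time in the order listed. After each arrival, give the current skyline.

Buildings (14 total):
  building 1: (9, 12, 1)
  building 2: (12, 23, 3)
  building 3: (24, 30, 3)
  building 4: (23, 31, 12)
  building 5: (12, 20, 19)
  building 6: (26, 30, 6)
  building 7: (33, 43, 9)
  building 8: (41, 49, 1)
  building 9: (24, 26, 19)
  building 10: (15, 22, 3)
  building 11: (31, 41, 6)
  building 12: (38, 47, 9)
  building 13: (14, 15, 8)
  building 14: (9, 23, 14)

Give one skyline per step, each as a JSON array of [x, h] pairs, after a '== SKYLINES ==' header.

== SKYLINES ==
[[9,1],[12,0]]
[[9,1],[12,3],[23,0]]
[[9,1],[12,3],[23,0],[24,3],[30,0]]
[[9,1],[12,3],[23,12],[31,0]]
[[9,1],[12,19],[20,3],[23,12],[31,0]]
[[9,1],[12,19],[20,3],[23,12],[31,0]]
[[9,1],[12,19],[20,3],[23,12],[31,0],[33,9],[43,0]]
[[9,1],[12,19],[20,3],[23,12],[31,0],[33,9],[43,1],[49,0]]
[[9,1],[12,19],[20,3],[23,12],[24,19],[26,12],[31,0],[33,9],[43,1],[49,0]]
[[9,1],[12,19],[20,3],[23,12],[24,19],[26,12],[31,0],[33,9],[43,1],[49,0]]
[[9,1],[12,19],[20,3],[23,12],[24,19],[26,12],[31,6],[33,9],[43,1],[49,0]]
[[9,1],[12,19],[20,3],[23,12],[24,19],[26,12],[31,6],[33,9],[47,1],[49,0]]
[[9,1],[12,19],[20,3],[23,12],[24,19],[26,12],[31,6],[33,9],[47,1],[49,0]]
[[9,14],[12,19],[20,14],[23,12],[24,19],[26,12],[31,6],[33,9],[47,1],[49,0]]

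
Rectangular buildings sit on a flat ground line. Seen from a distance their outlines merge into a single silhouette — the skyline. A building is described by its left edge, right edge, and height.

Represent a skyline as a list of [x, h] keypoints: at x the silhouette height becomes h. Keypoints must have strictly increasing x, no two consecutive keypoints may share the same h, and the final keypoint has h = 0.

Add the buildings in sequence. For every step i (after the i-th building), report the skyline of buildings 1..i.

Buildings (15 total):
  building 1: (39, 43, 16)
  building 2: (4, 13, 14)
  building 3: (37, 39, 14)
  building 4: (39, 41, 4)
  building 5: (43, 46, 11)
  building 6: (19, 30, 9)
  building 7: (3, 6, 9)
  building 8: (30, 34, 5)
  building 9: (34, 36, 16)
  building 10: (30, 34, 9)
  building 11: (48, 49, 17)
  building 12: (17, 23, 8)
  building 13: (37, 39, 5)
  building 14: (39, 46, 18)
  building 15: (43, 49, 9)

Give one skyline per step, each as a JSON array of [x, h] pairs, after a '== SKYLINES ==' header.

== SKYLINES ==
[[39,16],[43,0]]
[[4,14],[13,0],[39,16],[43,0]]
[[4,14],[13,0],[37,14],[39,16],[43,0]]
[[4,14],[13,0],[37,14],[39,16],[43,0]]
[[4,14],[13,0],[37,14],[39,16],[43,11],[46,0]]
[[4,14],[13,0],[19,9],[30,0],[37,14],[39,16],[43,11],[46,0]]
[[3,9],[4,14],[13,0],[19,9],[30,0],[37,14],[39,16],[43,11],[46,0]]
[[3,9],[4,14],[13,0],[19,9],[30,5],[34,0],[37,14],[39,16],[43,11],[46,0]]
[[3,9],[4,14],[13,0],[19,9],[30,5],[34,16],[36,0],[37,14],[39,16],[43,11],[46,0]]
[[3,9],[4,14],[13,0],[19,9],[34,16],[36,0],[37,14],[39,16],[43,11],[46,0]]
[[3,9],[4,14],[13,0],[19,9],[34,16],[36,0],[37,14],[39,16],[43,11],[46,0],[48,17],[49,0]]
[[3,9],[4,14],[13,0],[17,8],[19,9],[34,16],[36,0],[37,14],[39,16],[43,11],[46,0],[48,17],[49,0]]
[[3,9],[4,14],[13,0],[17,8],[19,9],[34,16],[36,0],[37,14],[39,16],[43,11],[46,0],[48,17],[49,0]]
[[3,9],[4,14],[13,0],[17,8],[19,9],[34,16],[36,0],[37,14],[39,18],[46,0],[48,17],[49,0]]
[[3,9],[4,14],[13,0],[17,8],[19,9],[34,16],[36,0],[37,14],[39,18],[46,9],[48,17],[49,0]]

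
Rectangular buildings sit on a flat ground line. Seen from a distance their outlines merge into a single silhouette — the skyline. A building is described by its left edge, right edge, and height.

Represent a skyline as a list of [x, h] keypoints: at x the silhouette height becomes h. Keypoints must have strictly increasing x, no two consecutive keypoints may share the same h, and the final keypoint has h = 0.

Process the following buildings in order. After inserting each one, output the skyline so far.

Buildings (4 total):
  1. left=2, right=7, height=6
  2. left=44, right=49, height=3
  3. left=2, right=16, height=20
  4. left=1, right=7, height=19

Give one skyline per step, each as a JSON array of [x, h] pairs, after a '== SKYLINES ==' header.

== SKYLINES ==
[[2,6],[7,0]]
[[2,6],[7,0],[44,3],[49,0]]
[[2,20],[16,0],[44,3],[49,0]]
[[1,19],[2,20],[16,0],[44,3],[49,0]]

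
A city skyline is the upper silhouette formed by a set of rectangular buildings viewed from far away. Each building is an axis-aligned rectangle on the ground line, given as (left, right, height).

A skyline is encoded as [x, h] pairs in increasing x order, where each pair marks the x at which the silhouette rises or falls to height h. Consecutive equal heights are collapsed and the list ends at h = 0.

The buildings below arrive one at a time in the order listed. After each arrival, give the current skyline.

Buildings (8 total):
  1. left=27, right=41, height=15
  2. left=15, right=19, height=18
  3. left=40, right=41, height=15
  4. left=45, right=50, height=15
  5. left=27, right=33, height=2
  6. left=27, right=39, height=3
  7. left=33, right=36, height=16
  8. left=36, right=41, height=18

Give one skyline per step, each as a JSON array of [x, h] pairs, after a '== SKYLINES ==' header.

== SKYLINES ==
[[27,15],[41,0]]
[[15,18],[19,0],[27,15],[41,0]]
[[15,18],[19,0],[27,15],[41,0]]
[[15,18],[19,0],[27,15],[41,0],[45,15],[50,0]]
[[15,18],[19,0],[27,15],[41,0],[45,15],[50,0]]
[[15,18],[19,0],[27,15],[41,0],[45,15],[50,0]]
[[15,18],[19,0],[27,15],[33,16],[36,15],[41,0],[45,15],[50,0]]
[[15,18],[19,0],[27,15],[33,16],[36,18],[41,0],[45,15],[50,0]]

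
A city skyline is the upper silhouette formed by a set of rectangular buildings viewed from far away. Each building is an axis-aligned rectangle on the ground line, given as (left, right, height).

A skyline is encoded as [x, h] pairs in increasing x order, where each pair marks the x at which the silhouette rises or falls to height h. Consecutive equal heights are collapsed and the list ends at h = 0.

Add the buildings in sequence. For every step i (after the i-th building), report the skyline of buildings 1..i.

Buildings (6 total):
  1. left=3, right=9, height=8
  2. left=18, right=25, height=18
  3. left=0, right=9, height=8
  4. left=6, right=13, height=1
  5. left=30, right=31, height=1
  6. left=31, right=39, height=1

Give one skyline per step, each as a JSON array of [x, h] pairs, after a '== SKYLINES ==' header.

== SKYLINES ==
[[3,8],[9,0]]
[[3,8],[9,0],[18,18],[25,0]]
[[0,8],[9,0],[18,18],[25,0]]
[[0,8],[9,1],[13,0],[18,18],[25,0]]
[[0,8],[9,1],[13,0],[18,18],[25,0],[30,1],[31,0]]
[[0,8],[9,1],[13,0],[18,18],[25,0],[30,1],[39,0]]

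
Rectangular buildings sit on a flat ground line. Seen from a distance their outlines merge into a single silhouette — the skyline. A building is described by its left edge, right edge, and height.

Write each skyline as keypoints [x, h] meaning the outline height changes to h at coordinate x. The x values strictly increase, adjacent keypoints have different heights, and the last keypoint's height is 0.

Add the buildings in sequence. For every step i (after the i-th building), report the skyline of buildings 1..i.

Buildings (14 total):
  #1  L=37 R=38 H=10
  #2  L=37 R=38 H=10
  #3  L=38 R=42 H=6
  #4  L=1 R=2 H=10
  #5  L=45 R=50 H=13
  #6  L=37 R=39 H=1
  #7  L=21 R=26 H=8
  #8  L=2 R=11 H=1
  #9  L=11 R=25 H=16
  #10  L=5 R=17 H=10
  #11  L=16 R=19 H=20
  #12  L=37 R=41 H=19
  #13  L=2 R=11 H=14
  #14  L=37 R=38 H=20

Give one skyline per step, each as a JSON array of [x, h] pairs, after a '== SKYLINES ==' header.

== SKYLINES ==
[[37,10],[38,0]]
[[37,10],[38,0]]
[[37,10],[38,6],[42,0]]
[[1,10],[2,0],[37,10],[38,6],[42,0]]
[[1,10],[2,0],[37,10],[38,6],[42,0],[45,13],[50,0]]
[[1,10],[2,0],[37,10],[38,6],[42,0],[45,13],[50,0]]
[[1,10],[2,0],[21,8],[26,0],[37,10],[38,6],[42,0],[45,13],[50,0]]
[[1,10],[2,1],[11,0],[21,8],[26,0],[37,10],[38,6],[42,0],[45,13],[50,0]]
[[1,10],[2,1],[11,16],[25,8],[26,0],[37,10],[38,6],[42,0],[45,13],[50,0]]
[[1,10],[2,1],[5,10],[11,16],[25,8],[26,0],[37,10],[38,6],[42,0],[45,13],[50,0]]
[[1,10],[2,1],[5,10],[11,16],[16,20],[19,16],[25,8],[26,0],[37,10],[38,6],[42,0],[45,13],[50,0]]
[[1,10],[2,1],[5,10],[11,16],[16,20],[19,16],[25,8],[26,0],[37,19],[41,6],[42,0],[45,13],[50,0]]
[[1,10],[2,14],[11,16],[16,20],[19,16],[25,8],[26,0],[37,19],[41,6],[42,0],[45,13],[50,0]]
[[1,10],[2,14],[11,16],[16,20],[19,16],[25,8],[26,0],[37,20],[38,19],[41,6],[42,0],[45,13],[50,0]]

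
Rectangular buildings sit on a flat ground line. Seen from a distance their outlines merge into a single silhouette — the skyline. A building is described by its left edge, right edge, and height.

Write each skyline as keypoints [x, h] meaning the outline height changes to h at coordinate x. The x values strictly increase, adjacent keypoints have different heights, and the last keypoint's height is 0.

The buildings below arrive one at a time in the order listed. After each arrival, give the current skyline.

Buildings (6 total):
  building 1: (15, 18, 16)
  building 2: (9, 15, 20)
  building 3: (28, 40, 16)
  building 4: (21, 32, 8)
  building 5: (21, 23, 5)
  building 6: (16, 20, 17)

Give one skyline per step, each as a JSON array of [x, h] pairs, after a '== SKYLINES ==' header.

== SKYLINES ==
[[15,16],[18,0]]
[[9,20],[15,16],[18,0]]
[[9,20],[15,16],[18,0],[28,16],[40,0]]
[[9,20],[15,16],[18,0],[21,8],[28,16],[40,0]]
[[9,20],[15,16],[18,0],[21,8],[28,16],[40,0]]
[[9,20],[15,16],[16,17],[20,0],[21,8],[28,16],[40,0]]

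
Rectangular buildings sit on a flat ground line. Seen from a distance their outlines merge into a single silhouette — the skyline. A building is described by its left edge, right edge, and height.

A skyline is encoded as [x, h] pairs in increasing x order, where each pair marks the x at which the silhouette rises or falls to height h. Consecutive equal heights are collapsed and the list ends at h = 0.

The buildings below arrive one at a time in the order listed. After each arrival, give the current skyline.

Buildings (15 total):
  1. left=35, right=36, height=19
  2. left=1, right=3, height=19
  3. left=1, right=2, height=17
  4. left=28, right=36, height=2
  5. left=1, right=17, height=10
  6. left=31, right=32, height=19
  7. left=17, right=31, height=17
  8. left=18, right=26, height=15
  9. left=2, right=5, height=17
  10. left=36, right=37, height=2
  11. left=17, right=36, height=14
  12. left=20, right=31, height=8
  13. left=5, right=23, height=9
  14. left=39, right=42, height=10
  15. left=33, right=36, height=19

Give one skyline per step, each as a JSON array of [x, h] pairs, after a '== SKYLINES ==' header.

== SKYLINES ==
[[35,19],[36,0]]
[[1,19],[3,0],[35,19],[36,0]]
[[1,19],[3,0],[35,19],[36,0]]
[[1,19],[3,0],[28,2],[35,19],[36,0]]
[[1,19],[3,10],[17,0],[28,2],[35,19],[36,0]]
[[1,19],[3,10],[17,0],[28,2],[31,19],[32,2],[35,19],[36,0]]
[[1,19],[3,10],[17,17],[31,19],[32,2],[35,19],[36,0]]
[[1,19],[3,10],[17,17],[31,19],[32,2],[35,19],[36,0]]
[[1,19],[3,17],[5,10],[17,17],[31,19],[32,2],[35,19],[36,0]]
[[1,19],[3,17],[5,10],[17,17],[31,19],[32,2],[35,19],[36,2],[37,0]]
[[1,19],[3,17],[5,10],[17,17],[31,19],[32,14],[35,19],[36,2],[37,0]]
[[1,19],[3,17],[5,10],[17,17],[31,19],[32,14],[35,19],[36,2],[37,0]]
[[1,19],[3,17],[5,10],[17,17],[31,19],[32,14],[35,19],[36,2],[37,0]]
[[1,19],[3,17],[5,10],[17,17],[31,19],[32,14],[35,19],[36,2],[37,0],[39,10],[42,0]]
[[1,19],[3,17],[5,10],[17,17],[31,19],[32,14],[33,19],[36,2],[37,0],[39,10],[42,0]]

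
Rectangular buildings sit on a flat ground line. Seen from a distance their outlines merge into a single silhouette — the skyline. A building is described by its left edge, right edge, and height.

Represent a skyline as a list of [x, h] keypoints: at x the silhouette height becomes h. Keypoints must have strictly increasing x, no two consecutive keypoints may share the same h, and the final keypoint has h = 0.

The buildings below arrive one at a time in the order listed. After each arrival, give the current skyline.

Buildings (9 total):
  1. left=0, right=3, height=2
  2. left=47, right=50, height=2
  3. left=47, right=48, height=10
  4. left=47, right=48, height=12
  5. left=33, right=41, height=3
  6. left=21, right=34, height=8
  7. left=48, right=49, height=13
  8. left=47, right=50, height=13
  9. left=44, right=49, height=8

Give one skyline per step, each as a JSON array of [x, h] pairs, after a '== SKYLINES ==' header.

== SKYLINES ==
[[0,2],[3,0]]
[[0,2],[3,0],[47,2],[50,0]]
[[0,2],[3,0],[47,10],[48,2],[50,0]]
[[0,2],[3,0],[47,12],[48,2],[50,0]]
[[0,2],[3,0],[33,3],[41,0],[47,12],[48,2],[50,0]]
[[0,2],[3,0],[21,8],[34,3],[41,0],[47,12],[48,2],[50,0]]
[[0,2],[3,0],[21,8],[34,3],[41,0],[47,12],[48,13],[49,2],[50,0]]
[[0,2],[3,0],[21,8],[34,3],[41,0],[47,13],[50,0]]
[[0,2],[3,0],[21,8],[34,3],[41,0],[44,8],[47,13],[50,0]]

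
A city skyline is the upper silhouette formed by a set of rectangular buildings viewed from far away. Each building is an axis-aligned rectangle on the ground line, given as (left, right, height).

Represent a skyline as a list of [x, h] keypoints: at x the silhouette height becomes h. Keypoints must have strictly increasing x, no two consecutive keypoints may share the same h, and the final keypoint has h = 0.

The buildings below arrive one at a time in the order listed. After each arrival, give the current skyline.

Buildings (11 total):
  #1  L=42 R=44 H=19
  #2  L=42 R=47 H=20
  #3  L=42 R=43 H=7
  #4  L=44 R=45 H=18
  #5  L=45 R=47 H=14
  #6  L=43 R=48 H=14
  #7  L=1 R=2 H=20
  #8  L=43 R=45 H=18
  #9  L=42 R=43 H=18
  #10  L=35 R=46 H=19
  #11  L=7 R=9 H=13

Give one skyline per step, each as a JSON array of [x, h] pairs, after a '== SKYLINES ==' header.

== SKYLINES ==
[[42,19],[44,0]]
[[42,20],[47,0]]
[[42,20],[47,0]]
[[42,20],[47,0]]
[[42,20],[47,0]]
[[42,20],[47,14],[48,0]]
[[1,20],[2,0],[42,20],[47,14],[48,0]]
[[1,20],[2,0],[42,20],[47,14],[48,0]]
[[1,20],[2,0],[42,20],[47,14],[48,0]]
[[1,20],[2,0],[35,19],[42,20],[47,14],[48,0]]
[[1,20],[2,0],[7,13],[9,0],[35,19],[42,20],[47,14],[48,0]]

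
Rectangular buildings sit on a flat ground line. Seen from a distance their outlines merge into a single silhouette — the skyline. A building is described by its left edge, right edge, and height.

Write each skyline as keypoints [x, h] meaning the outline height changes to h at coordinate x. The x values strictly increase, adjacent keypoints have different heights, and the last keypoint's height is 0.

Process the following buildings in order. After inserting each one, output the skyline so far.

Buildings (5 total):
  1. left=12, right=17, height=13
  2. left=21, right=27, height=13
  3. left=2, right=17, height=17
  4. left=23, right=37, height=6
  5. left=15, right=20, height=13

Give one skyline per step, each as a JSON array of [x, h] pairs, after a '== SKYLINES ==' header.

== SKYLINES ==
[[12,13],[17,0]]
[[12,13],[17,0],[21,13],[27,0]]
[[2,17],[17,0],[21,13],[27,0]]
[[2,17],[17,0],[21,13],[27,6],[37,0]]
[[2,17],[17,13],[20,0],[21,13],[27,6],[37,0]]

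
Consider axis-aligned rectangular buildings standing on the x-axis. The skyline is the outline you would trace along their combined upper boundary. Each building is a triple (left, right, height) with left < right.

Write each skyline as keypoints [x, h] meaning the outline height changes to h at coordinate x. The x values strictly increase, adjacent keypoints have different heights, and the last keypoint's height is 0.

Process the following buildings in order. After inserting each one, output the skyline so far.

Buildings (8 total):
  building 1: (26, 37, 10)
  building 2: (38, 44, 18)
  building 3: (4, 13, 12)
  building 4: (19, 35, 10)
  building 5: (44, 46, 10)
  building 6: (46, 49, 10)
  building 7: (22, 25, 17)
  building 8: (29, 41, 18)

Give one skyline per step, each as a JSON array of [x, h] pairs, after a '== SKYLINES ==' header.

== SKYLINES ==
[[26,10],[37,0]]
[[26,10],[37,0],[38,18],[44,0]]
[[4,12],[13,0],[26,10],[37,0],[38,18],[44,0]]
[[4,12],[13,0],[19,10],[37,0],[38,18],[44,0]]
[[4,12],[13,0],[19,10],[37,0],[38,18],[44,10],[46,0]]
[[4,12],[13,0],[19,10],[37,0],[38,18],[44,10],[49,0]]
[[4,12],[13,0],[19,10],[22,17],[25,10],[37,0],[38,18],[44,10],[49,0]]
[[4,12],[13,0],[19,10],[22,17],[25,10],[29,18],[44,10],[49,0]]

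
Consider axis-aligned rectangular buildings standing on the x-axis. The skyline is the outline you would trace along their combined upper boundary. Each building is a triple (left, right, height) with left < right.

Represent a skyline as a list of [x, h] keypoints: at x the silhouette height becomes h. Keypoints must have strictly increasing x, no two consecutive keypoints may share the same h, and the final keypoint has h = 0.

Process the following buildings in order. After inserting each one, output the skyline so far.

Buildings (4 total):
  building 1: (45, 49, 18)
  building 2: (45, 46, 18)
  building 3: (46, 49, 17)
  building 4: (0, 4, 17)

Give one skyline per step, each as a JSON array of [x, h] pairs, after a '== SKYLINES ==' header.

== SKYLINES ==
[[45,18],[49,0]]
[[45,18],[49,0]]
[[45,18],[49,0]]
[[0,17],[4,0],[45,18],[49,0]]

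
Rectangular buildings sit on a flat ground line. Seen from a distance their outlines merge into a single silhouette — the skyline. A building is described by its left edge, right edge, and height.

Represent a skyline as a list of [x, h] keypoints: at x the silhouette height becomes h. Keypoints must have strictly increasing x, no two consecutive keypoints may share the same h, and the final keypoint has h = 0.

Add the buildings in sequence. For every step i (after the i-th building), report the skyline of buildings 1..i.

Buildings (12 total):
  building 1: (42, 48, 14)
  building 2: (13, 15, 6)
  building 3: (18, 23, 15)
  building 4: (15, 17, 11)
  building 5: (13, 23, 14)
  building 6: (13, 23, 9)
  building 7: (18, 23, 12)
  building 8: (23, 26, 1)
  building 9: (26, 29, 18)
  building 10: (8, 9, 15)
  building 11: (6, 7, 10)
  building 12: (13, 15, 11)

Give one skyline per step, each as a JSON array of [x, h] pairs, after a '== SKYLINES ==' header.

== SKYLINES ==
[[42,14],[48,0]]
[[13,6],[15,0],[42,14],[48,0]]
[[13,6],[15,0],[18,15],[23,0],[42,14],[48,0]]
[[13,6],[15,11],[17,0],[18,15],[23,0],[42,14],[48,0]]
[[13,14],[18,15],[23,0],[42,14],[48,0]]
[[13,14],[18,15],[23,0],[42,14],[48,0]]
[[13,14],[18,15],[23,0],[42,14],[48,0]]
[[13,14],[18,15],[23,1],[26,0],[42,14],[48,0]]
[[13,14],[18,15],[23,1],[26,18],[29,0],[42,14],[48,0]]
[[8,15],[9,0],[13,14],[18,15],[23,1],[26,18],[29,0],[42,14],[48,0]]
[[6,10],[7,0],[8,15],[9,0],[13,14],[18,15],[23,1],[26,18],[29,0],[42,14],[48,0]]
[[6,10],[7,0],[8,15],[9,0],[13,14],[18,15],[23,1],[26,18],[29,0],[42,14],[48,0]]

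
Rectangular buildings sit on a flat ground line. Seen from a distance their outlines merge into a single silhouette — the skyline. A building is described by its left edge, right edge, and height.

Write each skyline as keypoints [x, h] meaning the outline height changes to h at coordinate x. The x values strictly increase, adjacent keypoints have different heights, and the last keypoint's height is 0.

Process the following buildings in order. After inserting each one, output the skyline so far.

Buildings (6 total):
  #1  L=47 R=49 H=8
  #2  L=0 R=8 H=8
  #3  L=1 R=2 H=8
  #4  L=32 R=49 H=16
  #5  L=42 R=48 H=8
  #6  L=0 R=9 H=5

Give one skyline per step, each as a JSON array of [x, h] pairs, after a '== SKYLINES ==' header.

== SKYLINES ==
[[47,8],[49,0]]
[[0,8],[8,0],[47,8],[49,0]]
[[0,8],[8,0],[47,8],[49,0]]
[[0,8],[8,0],[32,16],[49,0]]
[[0,8],[8,0],[32,16],[49,0]]
[[0,8],[8,5],[9,0],[32,16],[49,0]]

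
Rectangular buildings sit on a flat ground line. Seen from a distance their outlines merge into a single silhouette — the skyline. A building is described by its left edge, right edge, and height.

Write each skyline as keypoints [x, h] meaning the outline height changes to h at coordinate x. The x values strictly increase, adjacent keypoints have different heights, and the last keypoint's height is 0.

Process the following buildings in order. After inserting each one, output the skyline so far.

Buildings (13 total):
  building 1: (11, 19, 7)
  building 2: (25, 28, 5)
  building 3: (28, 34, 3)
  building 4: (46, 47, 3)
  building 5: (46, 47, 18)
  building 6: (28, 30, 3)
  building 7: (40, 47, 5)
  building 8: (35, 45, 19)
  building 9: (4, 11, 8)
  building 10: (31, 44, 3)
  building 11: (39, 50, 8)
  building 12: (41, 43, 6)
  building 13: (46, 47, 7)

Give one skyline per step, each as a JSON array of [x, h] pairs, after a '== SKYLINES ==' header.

== SKYLINES ==
[[11,7],[19,0]]
[[11,7],[19,0],[25,5],[28,0]]
[[11,7],[19,0],[25,5],[28,3],[34,0]]
[[11,7],[19,0],[25,5],[28,3],[34,0],[46,3],[47,0]]
[[11,7],[19,0],[25,5],[28,3],[34,0],[46,18],[47,0]]
[[11,7],[19,0],[25,5],[28,3],[34,0],[46,18],[47,0]]
[[11,7],[19,0],[25,5],[28,3],[34,0],[40,5],[46,18],[47,0]]
[[11,7],[19,0],[25,5],[28,3],[34,0],[35,19],[45,5],[46,18],[47,0]]
[[4,8],[11,7],[19,0],[25,5],[28,3],[34,0],[35,19],[45,5],[46,18],[47,0]]
[[4,8],[11,7],[19,0],[25,5],[28,3],[35,19],[45,5],[46,18],[47,0]]
[[4,8],[11,7],[19,0],[25,5],[28,3],[35,19],[45,8],[46,18],[47,8],[50,0]]
[[4,8],[11,7],[19,0],[25,5],[28,3],[35,19],[45,8],[46,18],[47,8],[50,0]]
[[4,8],[11,7],[19,0],[25,5],[28,3],[35,19],[45,8],[46,18],[47,8],[50,0]]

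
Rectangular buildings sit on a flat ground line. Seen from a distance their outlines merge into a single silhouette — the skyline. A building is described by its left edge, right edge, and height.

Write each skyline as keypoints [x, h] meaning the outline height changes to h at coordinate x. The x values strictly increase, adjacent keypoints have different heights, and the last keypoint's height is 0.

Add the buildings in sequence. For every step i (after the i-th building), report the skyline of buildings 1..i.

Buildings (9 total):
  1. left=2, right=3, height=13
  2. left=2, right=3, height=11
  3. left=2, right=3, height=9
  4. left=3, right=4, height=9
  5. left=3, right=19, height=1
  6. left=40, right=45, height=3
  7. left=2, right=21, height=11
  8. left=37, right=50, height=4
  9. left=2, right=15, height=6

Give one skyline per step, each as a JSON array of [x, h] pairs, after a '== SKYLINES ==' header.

== SKYLINES ==
[[2,13],[3,0]]
[[2,13],[3,0]]
[[2,13],[3,0]]
[[2,13],[3,9],[4,0]]
[[2,13],[3,9],[4,1],[19,0]]
[[2,13],[3,9],[4,1],[19,0],[40,3],[45,0]]
[[2,13],[3,11],[21,0],[40,3],[45,0]]
[[2,13],[3,11],[21,0],[37,4],[50,0]]
[[2,13],[3,11],[21,0],[37,4],[50,0]]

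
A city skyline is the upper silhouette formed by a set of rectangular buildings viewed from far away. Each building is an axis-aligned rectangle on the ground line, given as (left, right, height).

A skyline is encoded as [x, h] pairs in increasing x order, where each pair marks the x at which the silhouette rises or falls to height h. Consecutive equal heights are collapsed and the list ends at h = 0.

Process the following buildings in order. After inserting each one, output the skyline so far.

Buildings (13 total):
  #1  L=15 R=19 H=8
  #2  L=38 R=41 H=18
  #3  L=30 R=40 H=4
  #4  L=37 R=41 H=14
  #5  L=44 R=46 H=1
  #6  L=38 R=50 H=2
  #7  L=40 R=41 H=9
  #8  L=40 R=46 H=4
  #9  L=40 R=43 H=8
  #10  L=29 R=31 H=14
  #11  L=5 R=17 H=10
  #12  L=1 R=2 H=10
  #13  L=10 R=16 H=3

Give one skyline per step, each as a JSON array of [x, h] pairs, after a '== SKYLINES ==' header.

== SKYLINES ==
[[15,8],[19,0]]
[[15,8],[19,0],[38,18],[41,0]]
[[15,8],[19,0],[30,4],[38,18],[41,0]]
[[15,8],[19,0],[30,4],[37,14],[38,18],[41,0]]
[[15,8],[19,0],[30,4],[37,14],[38,18],[41,0],[44,1],[46,0]]
[[15,8],[19,0],[30,4],[37,14],[38,18],[41,2],[50,0]]
[[15,8],[19,0],[30,4],[37,14],[38,18],[41,2],[50,0]]
[[15,8],[19,0],[30,4],[37,14],[38,18],[41,4],[46,2],[50,0]]
[[15,8],[19,0],[30,4],[37,14],[38,18],[41,8],[43,4],[46,2],[50,0]]
[[15,8],[19,0],[29,14],[31,4],[37,14],[38,18],[41,8],[43,4],[46,2],[50,0]]
[[5,10],[17,8],[19,0],[29,14],[31,4],[37,14],[38,18],[41,8],[43,4],[46,2],[50,0]]
[[1,10],[2,0],[5,10],[17,8],[19,0],[29,14],[31,4],[37,14],[38,18],[41,8],[43,4],[46,2],[50,0]]
[[1,10],[2,0],[5,10],[17,8],[19,0],[29,14],[31,4],[37,14],[38,18],[41,8],[43,4],[46,2],[50,0]]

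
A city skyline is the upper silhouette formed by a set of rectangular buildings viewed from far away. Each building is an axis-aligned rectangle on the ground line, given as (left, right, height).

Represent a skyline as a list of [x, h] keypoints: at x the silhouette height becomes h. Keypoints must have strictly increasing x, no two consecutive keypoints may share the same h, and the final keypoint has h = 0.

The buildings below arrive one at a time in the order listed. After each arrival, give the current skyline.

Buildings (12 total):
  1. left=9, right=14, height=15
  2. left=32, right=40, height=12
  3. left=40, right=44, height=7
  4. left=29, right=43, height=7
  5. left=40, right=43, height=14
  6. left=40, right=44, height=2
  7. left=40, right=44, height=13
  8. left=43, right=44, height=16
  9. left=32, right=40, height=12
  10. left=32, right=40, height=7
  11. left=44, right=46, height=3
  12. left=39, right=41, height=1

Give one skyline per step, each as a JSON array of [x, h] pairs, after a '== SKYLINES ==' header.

== SKYLINES ==
[[9,15],[14,0]]
[[9,15],[14,0],[32,12],[40,0]]
[[9,15],[14,0],[32,12],[40,7],[44,0]]
[[9,15],[14,0],[29,7],[32,12],[40,7],[44,0]]
[[9,15],[14,0],[29,7],[32,12],[40,14],[43,7],[44,0]]
[[9,15],[14,0],[29,7],[32,12],[40,14],[43,7],[44,0]]
[[9,15],[14,0],[29,7],[32,12],[40,14],[43,13],[44,0]]
[[9,15],[14,0],[29,7],[32,12],[40,14],[43,16],[44,0]]
[[9,15],[14,0],[29,7],[32,12],[40,14],[43,16],[44,0]]
[[9,15],[14,0],[29,7],[32,12],[40,14],[43,16],[44,0]]
[[9,15],[14,0],[29,7],[32,12],[40,14],[43,16],[44,3],[46,0]]
[[9,15],[14,0],[29,7],[32,12],[40,14],[43,16],[44,3],[46,0]]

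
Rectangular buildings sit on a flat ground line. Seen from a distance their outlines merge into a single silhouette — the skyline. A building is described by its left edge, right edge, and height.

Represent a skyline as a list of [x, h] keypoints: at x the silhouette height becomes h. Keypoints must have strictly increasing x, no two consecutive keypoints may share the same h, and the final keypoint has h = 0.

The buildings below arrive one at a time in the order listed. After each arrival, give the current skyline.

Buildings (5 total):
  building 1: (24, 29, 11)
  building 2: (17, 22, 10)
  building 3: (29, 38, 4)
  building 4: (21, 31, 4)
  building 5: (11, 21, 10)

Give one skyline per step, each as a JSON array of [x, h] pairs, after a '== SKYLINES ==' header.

== SKYLINES ==
[[24,11],[29,0]]
[[17,10],[22,0],[24,11],[29,0]]
[[17,10],[22,0],[24,11],[29,4],[38,0]]
[[17,10],[22,4],[24,11],[29,4],[38,0]]
[[11,10],[22,4],[24,11],[29,4],[38,0]]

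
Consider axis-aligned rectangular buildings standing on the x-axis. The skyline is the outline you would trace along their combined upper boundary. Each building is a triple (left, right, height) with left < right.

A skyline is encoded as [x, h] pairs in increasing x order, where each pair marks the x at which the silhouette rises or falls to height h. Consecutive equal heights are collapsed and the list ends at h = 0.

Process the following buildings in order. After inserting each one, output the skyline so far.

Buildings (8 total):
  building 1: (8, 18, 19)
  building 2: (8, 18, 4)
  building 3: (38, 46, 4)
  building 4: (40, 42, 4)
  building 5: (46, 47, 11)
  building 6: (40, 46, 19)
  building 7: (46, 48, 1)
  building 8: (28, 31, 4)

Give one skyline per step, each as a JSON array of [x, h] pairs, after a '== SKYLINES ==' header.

== SKYLINES ==
[[8,19],[18,0]]
[[8,19],[18,0]]
[[8,19],[18,0],[38,4],[46,0]]
[[8,19],[18,0],[38,4],[46,0]]
[[8,19],[18,0],[38,4],[46,11],[47,0]]
[[8,19],[18,0],[38,4],[40,19],[46,11],[47,0]]
[[8,19],[18,0],[38,4],[40,19],[46,11],[47,1],[48,0]]
[[8,19],[18,0],[28,4],[31,0],[38,4],[40,19],[46,11],[47,1],[48,0]]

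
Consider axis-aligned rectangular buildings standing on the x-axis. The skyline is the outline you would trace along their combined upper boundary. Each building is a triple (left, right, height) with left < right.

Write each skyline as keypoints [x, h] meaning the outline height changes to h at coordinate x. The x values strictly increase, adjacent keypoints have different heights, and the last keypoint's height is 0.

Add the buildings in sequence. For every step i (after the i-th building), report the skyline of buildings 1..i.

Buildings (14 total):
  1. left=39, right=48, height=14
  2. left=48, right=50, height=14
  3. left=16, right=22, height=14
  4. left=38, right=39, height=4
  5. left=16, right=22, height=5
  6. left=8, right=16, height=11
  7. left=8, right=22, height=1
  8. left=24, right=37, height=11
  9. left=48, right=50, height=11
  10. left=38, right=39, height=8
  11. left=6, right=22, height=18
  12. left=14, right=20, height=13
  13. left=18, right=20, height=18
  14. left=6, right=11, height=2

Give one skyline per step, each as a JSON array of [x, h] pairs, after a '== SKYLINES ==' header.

== SKYLINES ==
[[39,14],[48,0]]
[[39,14],[50,0]]
[[16,14],[22,0],[39,14],[50,0]]
[[16,14],[22,0],[38,4],[39,14],[50,0]]
[[16,14],[22,0],[38,4],[39,14],[50,0]]
[[8,11],[16,14],[22,0],[38,4],[39,14],[50,0]]
[[8,11],[16,14],[22,0],[38,4],[39,14],[50,0]]
[[8,11],[16,14],[22,0],[24,11],[37,0],[38,4],[39,14],[50,0]]
[[8,11],[16,14],[22,0],[24,11],[37,0],[38,4],[39,14],[50,0]]
[[8,11],[16,14],[22,0],[24,11],[37,0],[38,8],[39,14],[50,0]]
[[6,18],[22,0],[24,11],[37,0],[38,8],[39,14],[50,0]]
[[6,18],[22,0],[24,11],[37,0],[38,8],[39,14],[50,0]]
[[6,18],[22,0],[24,11],[37,0],[38,8],[39,14],[50,0]]
[[6,18],[22,0],[24,11],[37,0],[38,8],[39,14],[50,0]]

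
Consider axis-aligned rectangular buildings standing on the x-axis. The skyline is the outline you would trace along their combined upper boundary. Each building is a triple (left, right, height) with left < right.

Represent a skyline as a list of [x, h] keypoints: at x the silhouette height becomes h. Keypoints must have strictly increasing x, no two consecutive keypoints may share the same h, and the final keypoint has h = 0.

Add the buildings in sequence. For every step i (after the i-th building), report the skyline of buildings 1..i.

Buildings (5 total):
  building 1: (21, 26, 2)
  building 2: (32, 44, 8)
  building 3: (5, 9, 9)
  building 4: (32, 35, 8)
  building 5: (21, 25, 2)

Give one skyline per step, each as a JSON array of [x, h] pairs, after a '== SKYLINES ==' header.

== SKYLINES ==
[[21,2],[26,0]]
[[21,2],[26,0],[32,8],[44,0]]
[[5,9],[9,0],[21,2],[26,0],[32,8],[44,0]]
[[5,9],[9,0],[21,2],[26,0],[32,8],[44,0]]
[[5,9],[9,0],[21,2],[26,0],[32,8],[44,0]]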